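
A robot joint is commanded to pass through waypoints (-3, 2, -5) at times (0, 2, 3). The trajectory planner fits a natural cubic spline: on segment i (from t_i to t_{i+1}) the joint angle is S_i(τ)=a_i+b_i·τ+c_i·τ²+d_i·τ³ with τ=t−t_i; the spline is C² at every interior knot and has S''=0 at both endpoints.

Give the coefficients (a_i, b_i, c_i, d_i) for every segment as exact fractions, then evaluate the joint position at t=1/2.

  seg 0: a=-3 b=17/3 c=0 d=-19/24
  seg 1: a=2 b=-23/6 c=-19/4 d=19/12
S(1/2) = -17/64

Δ: Δ0=5/2, Δ1=-7
row 1: diag=6, rhs=-57; c'=1/6, d'=-19/2
back: M1=-19/2
M: M0=0, M1=-19/2, M2=0
seg 0: a=-3, c=M0/2=0, d=(M1−M0)/(6·2)=-19/24, b=Δ0−h0·(2M0+M1)/6=17/3
seg 1: a=2, c=M1/2=-19/4, d=(M2−M1)/(6·1)=19/12, b=Δ1−h1·(2M1+M2)/6=-23/6
t_q=1/2 → seg 0, τ=1/2; S=-3+17/3·τ+0·τ²+-19/24·τ³=-17/64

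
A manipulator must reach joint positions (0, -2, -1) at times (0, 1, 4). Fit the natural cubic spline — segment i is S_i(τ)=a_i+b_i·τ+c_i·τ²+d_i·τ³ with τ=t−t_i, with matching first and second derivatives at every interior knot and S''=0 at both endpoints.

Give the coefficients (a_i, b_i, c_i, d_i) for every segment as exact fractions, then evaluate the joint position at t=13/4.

  seg 0: a=0 b=-55/24 c=0 d=7/24
  seg 1: a=-2 b=-17/12 c=7/8 d=-7/72
S(13/4) = -955/512

Δ: Δ0=-2, Δ1=1/3
row 1: diag=8, rhs=14; c'=3/8, d'=7/4
back: M1=7/4
M: M0=0, M1=7/4, M2=0
seg 0: a=0, c=M0/2=0, d=(M1−M0)/(6·1)=7/24, b=Δ0−h0·(2M0+M1)/6=-55/24
seg 1: a=-2, c=M1/2=7/8, d=(M2−M1)/(6·3)=-7/72, b=Δ1−h1·(2M1+M2)/6=-17/12
t_q=13/4 → seg 1, τ=9/4; S=-2+-17/12·τ+7/8·τ²+-7/72·τ³=-955/512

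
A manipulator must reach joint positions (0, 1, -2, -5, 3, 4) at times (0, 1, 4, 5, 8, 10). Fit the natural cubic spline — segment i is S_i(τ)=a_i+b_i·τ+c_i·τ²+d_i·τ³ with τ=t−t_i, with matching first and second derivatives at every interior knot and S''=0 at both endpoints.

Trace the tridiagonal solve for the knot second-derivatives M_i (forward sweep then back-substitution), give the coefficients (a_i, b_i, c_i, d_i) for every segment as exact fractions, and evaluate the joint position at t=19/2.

Δ: Δ0=1, Δ1=-1, Δ2=-3, Δ3=8/3, Δ4=1/2
row 1: diag=8, rhs=-12; c'=3/8, d'=-3/2
row 2: denom=8−3·3/8=55/8; d'=(-12−3·-3/2)/(55/8)=-12/11
row 3: denom=8−1·8/55=432/55; d'=(34−1·-12/11)/(432/55)=965/216
row 4: denom=10−3·55/144=425/48; d'=(-13−3·965/216)/(425/48)=-3802/1275
back: M4=-3802/1275
back: M3=965/216−55/144·-3802/1275=4289/765
back: M2=-12/11−8/55·4289/765=-7292/3825
back: M1=-3/2−3/8·-7292/3825=-1001/1275
M: M0=0, M1=-1001/1275, M2=-7292/3825, M3=4289/765, M4=-3802/1275, M5=0
seg 0: a=0, c=M0/2=0, d=(M1−M0)/(6·1)=-1001/7650, b=Δ0−h0·(2M0+M1)/6=8651/7650
seg 1: a=1, c=M1/2=-1001/2550, d=(M2−M1)/(6·3)=-4289/68850, b=Δ1−h1·(2M1+M2)/6=2824/3825
seg 2: a=-2, c=M2/2=-3646/3825, d=(M3−M2)/(6·1)=3193/2550, b=Δ2−h2·(2M2+M3)/6=-25237/7650
seg 3: a=-5, c=M3/2=4289/1530, d=(M4−M3)/(6·3)=-32851/68850, b=Δ3−h3·(2M3+M4)/6=-326/225
seg 4: a=3, c=M4/2=-1901/1275, d=(M5−M4)/(6·2)=1901/7650, b=Δ4−h4·(2M4+M5)/6=19033/7650
t_q=19/2 → seg 4, τ=3/2; S=3+19033/7650·τ+-1901/1275·τ²+1901/7650·τ³=17201/4080

  seg 0: a=0 b=8651/7650 c=0 d=-1001/7650
  seg 1: a=1 b=2824/3825 c=-1001/2550 d=-4289/68850
  seg 2: a=-2 b=-25237/7650 c=-3646/3825 d=3193/2550
  seg 3: a=-5 b=-326/225 c=4289/1530 d=-32851/68850
  seg 4: a=3 b=19033/7650 c=-1901/1275 d=1901/7650
S(19/2) = 17201/4080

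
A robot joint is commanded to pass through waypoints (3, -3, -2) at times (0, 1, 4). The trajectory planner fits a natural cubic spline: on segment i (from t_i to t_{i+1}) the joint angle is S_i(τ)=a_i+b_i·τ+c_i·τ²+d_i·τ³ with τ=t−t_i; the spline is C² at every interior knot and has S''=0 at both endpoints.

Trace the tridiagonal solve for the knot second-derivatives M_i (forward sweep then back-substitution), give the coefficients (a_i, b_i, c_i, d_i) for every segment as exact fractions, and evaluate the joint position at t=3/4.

  seg 0: a=3 b=-163/24 c=0 d=19/24
  seg 1: a=-3 b=-53/12 c=19/8 d=-19/72
S(3/4) = -901/512

Δ: Δ0=-6, Δ1=1/3
row 1: diag=8, rhs=38; c'=3/8, d'=19/4
back: M1=19/4
M: M0=0, M1=19/4, M2=0
seg 0: a=3, c=M0/2=0, d=(M1−M0)/(6·1)=19/24, b=Δ0−h0·(2M0+M1)/6=-163/24
seg 1: a=-3, c=M1/2=19/8, d=(M2−M1)/(6·3)=-19/72, b=Δ1−h1·(2M1+M2)/6=-53/12
t_q=3/4 → seg 0, τ=3/4; S=3+-163/24·τ+0·τ²+19/24·τ³=-901/512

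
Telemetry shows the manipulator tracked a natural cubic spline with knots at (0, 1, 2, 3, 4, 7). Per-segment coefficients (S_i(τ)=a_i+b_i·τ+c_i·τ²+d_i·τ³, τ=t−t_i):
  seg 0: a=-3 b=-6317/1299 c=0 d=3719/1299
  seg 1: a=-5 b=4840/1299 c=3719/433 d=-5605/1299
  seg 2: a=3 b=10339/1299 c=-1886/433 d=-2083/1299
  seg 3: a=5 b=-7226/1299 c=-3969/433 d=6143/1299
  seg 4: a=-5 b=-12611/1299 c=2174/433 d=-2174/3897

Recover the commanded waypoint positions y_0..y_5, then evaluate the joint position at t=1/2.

y_0=-3 y_1=-5 y_2=3 y_3=5 y_4=-5 y_5=-4
S(1/2) = -17575/3464

y_0 = S_0(0) = a_0 = -3
y_1 = S_1(0) = a_1 = -5
y_2 = S_2(0) = a_2 = 3
y_3 = S_3(0) = a_3 = 5
y_4 = S_4(0) = a_4 = -5
y_5 = S_4(3) = -4
t_q=1/2 is in segment 0 (τ=1/2); S_0(τ)=-17575/3464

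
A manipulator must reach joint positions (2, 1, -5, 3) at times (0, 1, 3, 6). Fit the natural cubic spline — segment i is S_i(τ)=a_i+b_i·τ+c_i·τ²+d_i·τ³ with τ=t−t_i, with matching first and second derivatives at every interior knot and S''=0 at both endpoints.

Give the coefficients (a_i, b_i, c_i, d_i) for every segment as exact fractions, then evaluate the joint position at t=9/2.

Δ: Δ0=-1, Δ1=-3, Δ2=8/3
row 1: diag=6, rhs=-12; c'=1/3, d'=-2
row 2: denom=10−2·1/3=28/3; d'=(34−2·-2)/(28/3)=57/14
back: M2=57/14
back: M1=-2−1/3·57/14=-47/14
M: M0=0, M1=-47/14, M2=57/14, M3=0
seg 0: a=2, c=M0/2=0, d=(M1−M0)/(6·1)=-47/84, b=Δ0−h0·(2M0+M1)/6=-37/84
seg 1: a=1, c=M1/2=-47/28, d=(M2−M1)/(6·2)=13/21, b=Δ1−h1·(2M1+M2)/6=-89/42
seg 2: a=-5, c=M2/2=57/28, d=(M3−M2)/(6·3)=-19/84, b=Δ2−h2·(2M2+M3)/6=-59/42
t_q=9/2 → seg 2, τ=3/2; S=-5+-59/42·τ+57/28·τ²+-19/84·τ³=-737/224

  seg 0: a=2 b=-37/84 c=0 d=-47/84
  seg 1: a=1 b=-89/42 c=-47/28 d=13/21
  seg 2: a=-5 b=-59/42 c=57/28 d=-19/84
S(9/2) = -737/224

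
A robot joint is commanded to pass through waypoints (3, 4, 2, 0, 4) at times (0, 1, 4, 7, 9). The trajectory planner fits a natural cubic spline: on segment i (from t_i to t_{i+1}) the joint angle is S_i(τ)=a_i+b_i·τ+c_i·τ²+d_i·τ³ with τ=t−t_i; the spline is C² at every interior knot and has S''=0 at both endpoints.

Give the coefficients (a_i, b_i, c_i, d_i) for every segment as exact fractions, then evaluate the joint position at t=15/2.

  seg 0: a=3 b=137/114 c=0 d=-23/114
  seg 1: a=4 b=34/57 c=-23/38 d=7/114
  seg 2: a=2 b=-157/114 c=-1/19 d=11/114
  seg 3: a=0 b=52/57 c=31/38 d=-31/228
S(15/2) = 391/608

Δ: Δ0=1, Δ1=-2/3, Δ2=-2/3, Δ3=2
row 1: diag=8, rhs=-10; c'=3/8, d'=-5/4
row 2: denom=12−3·3/8=87/8; d'=(0−3·-5/4)/(87/8)=10/29
row 3: denom=10−3·8/29=266/29; d'=(16−3·10/29)/(266/29)=31/19
back: M3=31/19
back: M2=10/29−8/29·31/19=-2/19
back: M1=-5/4−3/8·-2/19=-23/19
M: M0=0, M1=-23/19, M2=-2/19, M3=31/19, M4=0
seg 0: a=3, c=M0/2=0, d=(M1−M0)/(6·1)=-23/114, b=Δ0−h0·(2M0+M1)/6=137/114
seg 1: a=4, c=M1/2=-23/38, d=(M2−M1)/(6·3)=7/114, b=Δ1−h1·(2M1+M2)/6=34/57
seg 2: a=2, c=M2/2=-1/19, d=(M3−M2)/(6·3)=11/114, b=Δ2−h2·(2M2+M3)/6=-157/114
seg 3: a=0, c=M3/2=31/38, d=(M4−M3)/(6·2)=-31/228, b=Δ3−h3·(2M3+M4)/6=52/57
t_q=15/2 → seg 3, τ=1/2; S=0+52/57·τ+31/38·τ²+-31/228·τ³=391/608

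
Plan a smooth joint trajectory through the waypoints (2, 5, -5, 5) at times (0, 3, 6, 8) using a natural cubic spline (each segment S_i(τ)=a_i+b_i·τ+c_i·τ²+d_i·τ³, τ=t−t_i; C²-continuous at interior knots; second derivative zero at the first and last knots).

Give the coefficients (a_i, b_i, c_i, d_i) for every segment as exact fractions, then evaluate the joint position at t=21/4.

Δ: Δ0=1, Δ1=-10/3, Δ2=5
row 1: diag=12, rhs=-26; c'=1/4, d'=-13/6
row 2: denom=10−3·1/4=37/4; d'=(50−3·-13/6)/(37/4)=226/37
back: M2=226/37
back: M1=-13/6−1/4·226/37=-410/111
M: M0=0, M1=-410/111, M2=226/37, M3=0
seg 0: a=2, c=M0/2=0, d=(M1−M0)/(6·3)=-205/999, b=Δ0−h0·(2M0+M1)/6=316/111
seg 1: a=5, c=M1/2=-205/111, d=(M2−M1)/(6·3)=544/999, b=Δ1−h1·(2M1+M2)/6=-299/111
seg 2: a=-5, c=M2/2=113/37, d=(M3−M2)/(6·2)=-113/222, b=Δ2−h2·(2M2+M3)/6=103/111
t_q=21/4 → seg 1, τ=9/4; S=5+-299/111·τ+-205/111·τ²+544/999·τ³=-2491/592

  seg 0: a=2 b=316/111 c=0 d=-205/999
  seg 1: a=5 b=-299/111 c=-205/111 d=544/999
  seg 2: a=-5 b=103/111 c=113/37 d=-113/222
S(21/4) = -2491/592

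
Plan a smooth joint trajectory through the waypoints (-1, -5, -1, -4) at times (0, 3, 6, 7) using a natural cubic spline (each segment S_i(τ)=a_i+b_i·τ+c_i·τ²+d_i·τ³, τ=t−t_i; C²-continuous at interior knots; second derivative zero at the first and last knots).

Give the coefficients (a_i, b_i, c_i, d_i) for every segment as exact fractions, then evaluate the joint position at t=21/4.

  seg 0: a=-1 b=-73/29 c=0 d=103/783
  seg 1: a=-5 b=30/29 c=103/87 d=-283/783
  seg 2: a=-1 b=-47/29 c=-60/29 d=20/29
S(21/4) = -1477/1856

Δ: Δ0=-4/3, Δ1=4/3, Δ2=-3
row 1: diag=12, rhs=16; c'=1/4, d'=4/3
row 2: denom=8−3·1/4=29/4; d'=(-26−3·4/3)/(29/4)=-120/29
back: M2=-120/29
back: M1=4/3−1/4·-120/29=206/87
M: M0=0, M1=206/87, M2=-120/29, M3=0
seg 0: a=-1, c=M0/2=0, d=(M1−M0)/(6·3)=103/783, b=Δ0−h0·(2M0+M1)/6=-73/29
seg 1: a=-5, c=M1/2=103/87, d=(M2−M1)/(6·3)=-283/783, b=Δ1−h1·(2M1+M2)/6=30/29
seg 2: a=-1, c=M2/2=-60/29, d=(M3−M2)/(6·1)=20/29, b=Δ2−h2·(2M2+M3)/6=-47/29
t_q=21/4 → seg 1, τ=9/4; S=-5+30/29·τ+103/87·τ²+-283/783·τ³=-1477/1856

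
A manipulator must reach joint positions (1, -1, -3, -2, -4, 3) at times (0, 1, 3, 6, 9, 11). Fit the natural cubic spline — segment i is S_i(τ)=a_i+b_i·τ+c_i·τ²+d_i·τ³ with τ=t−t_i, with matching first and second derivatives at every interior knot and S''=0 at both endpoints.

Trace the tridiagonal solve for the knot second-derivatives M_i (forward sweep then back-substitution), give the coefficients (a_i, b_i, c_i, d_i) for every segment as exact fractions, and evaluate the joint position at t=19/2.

Δ: Δ0=-2, Δ1=-1, Δ2=1/3, Δ3=-2/3, Δ4=7/2
row 1: diag=6, rhs=6; c'=1/3, d'=1
row 2: denom=10−2·1/3=28/3; d'=(8−2·1)/(28/3)=9/14
row 3: denom=12−3·9/28=309/28; d'=(-6−3·9/14)/(309/28)=-74/103
row 4: denom=10−3·28/103=946/103; d'=(25−3·-74/103)/(946/103)=2797/946
back: M4=2797/946
back: M3=-74/103−28/103·2797/946=-720/473
back: M2=9/14−9/28·-720/473=1071/946
back: M1=1−1/3·1071/946=589/946
M: M0=0, M1=589/946, M2=1071/946, M3=-720/473, M4=2797/946, M5=0
seg 0: a=1, c=M0/2=0, d=(M1−M0)/(6·1)=589/5676, b=Δ0−h0·(2M0+M1)/6=-11941/5676
seg 1: a=-1, c=M1/2=589/1892, d=(M2−M1)/(6·2)=241/5676, b=Δ1−h1·(2M1+M2)/6=-5087/2838
seg 2: a=-3, c=M2/2=1071/1892, d=(M3−M2)/(6·3)=-279/1892, b=Δ2−h2·(2M2+M3)/6=-107/2838
seg 3: a=-2, c=M3/2=-360/473, d=(M4−M3)/(6·3)=4237/17028, b=Δ3−h3·(2M3+M4)/6=-3535/5676
seg 4: a=-4, c=M4/2=2797/1892, d=(M5−M4)/(6·2)=-2797/11352, b=Δ4−h4·(2M4+M5)/6=4339/2838
t_q=19/2 → seg 4, τ=1/2; S=-4+4339/2838·τ+2797/1892·τ²+-2797/11352·τ³=-87691/30272

  seg 0: a=1 b=-11941/5676 c=0 d=589/5676
  seg 1: a=-1 b=-5087/2838 c=589/1892 d=241/5676
  seg 2: a=-3 b=-107/2838 c=1071/1892 d=-279/1892
  seg 3: a=-2 b=-3535/5676 c=-360/473 d=4237/17028
  seg 4: a=-4 b=4339/2838 c=2797/1892 d=-2797/11352
S(19/2) = -87691/30272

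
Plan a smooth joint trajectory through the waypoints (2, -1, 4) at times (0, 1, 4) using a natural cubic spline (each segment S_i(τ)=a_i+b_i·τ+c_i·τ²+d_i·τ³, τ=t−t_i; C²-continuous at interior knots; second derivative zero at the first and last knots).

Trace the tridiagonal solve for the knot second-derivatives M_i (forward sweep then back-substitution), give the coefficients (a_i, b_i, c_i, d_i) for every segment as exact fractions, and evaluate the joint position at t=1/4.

Δ: Δ0=-3, Δ1=5/3
row 1: diag=8, rhs=28; c'=3/8, d'=7/2
back: M1=7/2
M: M0=0, M1=7/2, M2=0
seg 0: a=2, c=M0/2=0, d=(M1−M0)/(6·1)=7/12, b=Δ0−h0·(2M0+M1)/6=-43/12
seg 1: a=-1, c=M1/2=7/4, d=(M2−M1)/(6·3)=-7/36, b=Δ1−h1·(2M1+M2)/6=-11/6
t_q=1/4 → seg 0, τ=1/4; S=2+-43/12·τ+0·τ²+7/12·τ³=285/256

  seg 0: a=2 b=-43/12 c=0 d=7/12
  seg 1: a=-1 b=-11/6 c=7/4 d=-7/36
S(1/4) = 285/256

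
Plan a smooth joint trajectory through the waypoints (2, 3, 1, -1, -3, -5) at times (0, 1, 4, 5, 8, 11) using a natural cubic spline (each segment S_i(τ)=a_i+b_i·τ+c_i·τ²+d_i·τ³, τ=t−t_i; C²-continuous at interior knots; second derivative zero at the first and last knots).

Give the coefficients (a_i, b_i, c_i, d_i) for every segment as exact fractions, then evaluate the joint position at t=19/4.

Δ: Δ0=1, Δ1=-2/3, Δ2=-2, Δ3=-2/3, Δ4=-2/3
row 1: diag=8, rhs=-10; c'=3/8, d'=-5/4
row 2: denom=8−3·3/8=55/8; d'=(-8−3·-5/4)/(55/8)=-34/55
row 3: denom=8−1·8/55=432/55; d'=(8−1·-34/55)/(432/55)=79/72
row 4: denom=12−3·55/144=521/48; d'=(0−3·79/72)/(521/48)=-158/521
back: M4=-158/521
back: M3=79/72−55/144·-158/521=632/521
back: M2=-34/55−8/55·632/521=-414/521
back: M1=-5/4−3/8·-414/521=-496/521
M: M0=0, M1=-496/521, M2=-414/521, M3=632/521, M4=-158/521, M5=0
seg 0: a=2, c=M0/2=0, d=(M1−M0)/(6·1)=-248/1563, b=Δ0−h0·(2M0+M1)/6=1811/1563
seg 1: a=3, c=M1/2=-248/521, d=(M2−M1)/(6·3)=41/4689, b=Δ1−h1·(2M1+M2)/6=1067/1563
seg 2: a=1, c=M2/2=-207/521, d=(M3−M2)/(6·1)=523/1563, b=Δ2−h2·(2M2+M3)/6=-3028/1563
seg 3: a=-1, c=M3/2=316/521, d=(M4−M3)/(6·3)=-395/4689, b=Δ3−h3·(2M3+M4)/6=-2701/1563
seg 4: a=-3, c=M4/2=-79/521, d=(M5−M4)/(6·3)=79/4689, b=Δ4−h4·(2M4+M5)/6=-568/1563
t_q=19/4 → seg 2, τ=3/4; S=1+-3028/1563·τ+-207/521·τ²+523/1563·τ³=-17849/33344

  seg 0: a=2 b=1811/1563 c=0 d=-248/1563
  seg 1: a=3 b=1067/1563 c=-248/521 d=41/4689
  seg 2: a=1 b=-3028/1563 c=-207/521 d=523/1563
  seg 3: a=-1 b=-2701/1563 c=316/521 d=-395/4689
  seg 4: a=-3 b=-568/1563 c=-79/521 d=79/4689
S(19/4) = -17849/33344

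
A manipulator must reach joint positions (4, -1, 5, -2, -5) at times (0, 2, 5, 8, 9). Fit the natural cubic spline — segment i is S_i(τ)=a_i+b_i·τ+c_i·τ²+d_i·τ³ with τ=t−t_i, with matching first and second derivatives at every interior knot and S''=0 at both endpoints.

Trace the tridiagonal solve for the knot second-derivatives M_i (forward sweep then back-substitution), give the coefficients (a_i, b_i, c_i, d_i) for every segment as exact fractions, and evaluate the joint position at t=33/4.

  seg 0: a=4 b=-1487/399 c=0 d=979/3192
  seg 1: a=-1 b=-37/798 c=979/532 d=-5545/14364
  seg 2: a=5 b=913/1596 c=-652/399 d=3187/14364
  seg 3: a=-2 b=-2587/798 c=193/532 d=-193/1596
S(33/4) = -13569/4864

Δ: Δ0=-5/2, Δ1=2, Δ2=-7/3, Δ3=-3
row 1: diag=10, rhs=27; c'=3/10, d'=27/10
row 2: denom=12−3·3/10=111/10; d'=(-26−3·27/10)/(111/10)=-341/111
row 3: denom=8−3·10/37=266/37; d'=(-4−3·-341/111)/(266/37)=193/266
back: M3=193/266
back: M2=-341/111−10/37·193/266=-1304/399
back: M1=27/10−3/10·-1304/399=979/266
M: M0=0, M1=979/266, M2=-1304/399, M3=193/266, M4=0
seg 0: a=4, c=M0/2=0, d=(M1−M0)/(6·2)=979/3192, b=Δ0−h0·(2M0+M1)/6=-1487/399
seg 1: a=-1, c=M1/2=979/532, d=(M2−M1)/(6·3)=-5545/14364, b=Δ1−h1·(2M1+M2)/6=-37/798
seg 2: a=5, c=M2/2=-652/399, d=(M3−M2)/(6·3)=3187/14364, b=Δ2−h2·(2M2+M3)/6=913/1596
seg 3: a=-2, c=M3/2=193/532, d=(M4−M3)/(6·1)=-193/1596, b=Δ3−h3·(2M3+M4)/6=-2587/798
t_q=33/4 → seg 3, τ=1/4; S=-2+-2587/798·τ+193/532·τ²+-193/1596·τ³=-13569/4864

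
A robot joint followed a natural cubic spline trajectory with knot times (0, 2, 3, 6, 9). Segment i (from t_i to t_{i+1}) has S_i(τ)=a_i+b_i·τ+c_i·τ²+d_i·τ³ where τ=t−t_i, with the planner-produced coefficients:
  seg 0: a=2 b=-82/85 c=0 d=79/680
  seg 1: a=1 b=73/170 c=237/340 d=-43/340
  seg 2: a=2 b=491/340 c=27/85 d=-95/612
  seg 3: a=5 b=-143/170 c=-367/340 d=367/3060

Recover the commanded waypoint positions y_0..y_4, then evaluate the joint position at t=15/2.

y_0=2 y_1=1 y_2=2 y_3=5 y_4=-4
S(15/2) = 4663/2720

y_0 = S_0(0) = a_0 = 2
y_1 = S_1(0) = a_1 = 1
y_2 = S_2(0) = a_2 = 2
y_3 = S_3(0) = a_3 = 5
y_4 = S_3(3) = -4
t_q=15/2 is in segment 3 (τ=3/2); S_3(τ)=4663/2720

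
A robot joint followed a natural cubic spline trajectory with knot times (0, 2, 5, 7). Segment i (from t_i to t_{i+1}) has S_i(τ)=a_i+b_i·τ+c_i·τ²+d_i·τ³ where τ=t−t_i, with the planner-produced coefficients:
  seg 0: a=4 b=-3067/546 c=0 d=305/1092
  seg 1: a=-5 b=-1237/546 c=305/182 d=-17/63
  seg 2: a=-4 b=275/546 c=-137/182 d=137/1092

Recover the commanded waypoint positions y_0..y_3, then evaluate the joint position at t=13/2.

y_0 = S_0(0) = a_0 = 4
y_1 = S_1(0) = a_1 = -5
y_2 = S_2(0) = a_2 = -4
y_3 = S_2(2) = -5
t_q=13/2 is in segment 2 (τ=3/2); S_2(τ)=-13147/2912

y_0=4 y_1=-5 y_2=-4 y_3=-5
S(13/2) = -13147/2912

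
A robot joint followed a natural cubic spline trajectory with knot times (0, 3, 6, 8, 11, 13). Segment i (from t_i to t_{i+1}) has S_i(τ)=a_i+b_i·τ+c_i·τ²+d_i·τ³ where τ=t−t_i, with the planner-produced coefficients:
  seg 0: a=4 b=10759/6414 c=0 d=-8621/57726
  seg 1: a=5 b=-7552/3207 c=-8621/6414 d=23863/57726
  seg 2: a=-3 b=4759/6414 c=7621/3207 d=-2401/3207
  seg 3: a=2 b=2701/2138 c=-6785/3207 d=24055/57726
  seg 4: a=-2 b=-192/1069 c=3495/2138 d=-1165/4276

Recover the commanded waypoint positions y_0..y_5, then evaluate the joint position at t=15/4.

y_0 = S_0(0) = a_0 = 4
y_1 = S_1(0) = a_1 = 5
y_2 = S_2(0) = a_2 = -3
y_3 = S_3(0) = a_3 = 2
y_4 = S_4(0) = a_4 = -2
y_5 = S_4(2) = 2
t_q=15/4 is in segment 1 (τ=3/4); S_1(τ)=362907/136832

y_0=4 y_1=5 y_2=-3 y_3=2 y_4=-2 y_5=2
S(15/4) = 362907/136832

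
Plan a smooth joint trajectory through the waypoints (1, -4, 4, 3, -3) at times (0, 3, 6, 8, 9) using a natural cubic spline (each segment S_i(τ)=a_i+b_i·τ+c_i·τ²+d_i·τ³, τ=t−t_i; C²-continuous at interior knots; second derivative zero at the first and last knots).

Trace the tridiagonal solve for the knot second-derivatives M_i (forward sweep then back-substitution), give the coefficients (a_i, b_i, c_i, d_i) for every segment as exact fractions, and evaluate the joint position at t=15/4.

Δ: Δ0=-5/3, Δ1=8/3, Δ2=-1/2, Δ3=-6
row 1: diag=12, rhs=26; c'=1/4, d'=13/6
row 2: denom=10−3·1/4=37/4; d'=(-19−3·13/6)/(37/4)=-102/37
row 3: denom=6−2·8/37=206/37; d'=(-33−2·-102/37)/(206/37)=-1017/206
back: M3=-1017/206
back: M2=-102/37−8/37·-1017/206=-174/103
back: M1=13/6−1/4·-174/103=800/309
M: M0=0, M1=800/309, M2=-174/103, M3=-1017/206, M4=0
seg 0: a=1, c=M0/2=0, d=(M1−M0)/(6·3)=400/2781, b=Δ0−h0·(2M0+M1)/6=-305/103
seg 1: a=-4, c=M1/2=400/309, d=(M2−M1)/(6·3)=-661/2781, b=Δ1−h1·(2M1+M2)/6=95/103
seg 2: a=4, c=M2/2=-87/103, d=(M3−M2)/(6·2)=-223/824, b=Δ2−h2·(2M2+M3)/6=234/103
seg 3: a=3, c=M3/2=-1017/412, d=(M4−M3)/(6·1)=339/412, b=Δ3−h3·(2M3+M4)/6=-897/206
t_q=15/4 → seg 1, τ=3/4; S=-4+95/103·τ+400/309·τ²+-661/2781·τ³=-17669/6592

  seg 0: a=1 b=-305/103 c=0 d=400/2781
  seg 1: a=-4 b=95/103 c=400/309 d=-661/2781
  seg 2: a=4 b=234/103 c=-87/103 d=-223/824
  seg 3: a=3 b=-897/206 c=-1017/412 d=339/412
S(15/4) = -17669/6592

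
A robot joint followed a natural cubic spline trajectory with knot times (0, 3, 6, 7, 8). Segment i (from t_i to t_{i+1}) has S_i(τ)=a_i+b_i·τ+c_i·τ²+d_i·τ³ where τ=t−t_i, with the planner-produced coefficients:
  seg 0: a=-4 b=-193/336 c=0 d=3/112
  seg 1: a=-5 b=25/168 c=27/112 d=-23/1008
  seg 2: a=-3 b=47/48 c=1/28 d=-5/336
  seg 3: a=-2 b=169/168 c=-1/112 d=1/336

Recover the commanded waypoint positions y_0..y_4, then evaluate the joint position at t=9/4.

y_0 = S_0(0) = a_0 = -4
y_1 = S_1(0) = a_1 = -5
y_2 = S_2(0) = a_2 = -3
y_3 = S_3(0) = a_3 = -2
y_4 = S_3(1) = -1
t_q=9/4 is in segment 0 (τ=9/4); S_0(τ)=-5107/1024

y_0=-4 y_1=-5 y_2=-3 y_3=-2 y_4=-1
S(9/4) = -5107/1024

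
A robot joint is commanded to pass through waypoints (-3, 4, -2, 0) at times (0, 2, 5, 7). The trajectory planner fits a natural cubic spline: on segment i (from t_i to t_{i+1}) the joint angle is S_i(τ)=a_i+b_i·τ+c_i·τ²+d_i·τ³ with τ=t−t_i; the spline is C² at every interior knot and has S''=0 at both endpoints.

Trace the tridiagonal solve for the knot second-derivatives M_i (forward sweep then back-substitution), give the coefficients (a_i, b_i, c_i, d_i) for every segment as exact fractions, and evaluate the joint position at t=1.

  seg 0: a=-3 b=893/182 c=0 d=-32/91
  seg 1: a=4 b=125/182 c=-192/91 d=17/42
  seg 2: a=-2 b=-95/91 c=279/182 d=-93/364
S(1) = 283/182

Δ: Δ0=7/2, Δ1=-2, Δ2=1
row 1: diag=10, rhs=-33; c'=3/10, d'=-33/10
row 2: denom=10−3·3/10=91/10; d'=(18−3·-33/10)/(91/10)=279/91
back: M2=279/91
back: M1=-33/10−3/10·279/91=-384/91
M: M0=0, M1=-384/91, M2=279/91, M3=0
seg 0: a=-3, c=M0/2=0, d=(M1−M0)/(6·2)=-32/91, b=Δ0−h0·(2M0+M1)/6=893/182
seg 1: a=4, c=M1/2=-192/91, d=(M2−M1)/(6·3)=17/42, b=Δ1−h1·(2M1+M2)/6=125/182
seg 2: a=-2, c=M2/2=279/182, d=(M3−M2)/(6·2)=-93/364, b=Δ2−h2·(2M2+M3)/6=-95/91
t_q=1 → seg 0, τ=1; S=-3+893/182·τ+0·τ²+-32/91·τ³=283/182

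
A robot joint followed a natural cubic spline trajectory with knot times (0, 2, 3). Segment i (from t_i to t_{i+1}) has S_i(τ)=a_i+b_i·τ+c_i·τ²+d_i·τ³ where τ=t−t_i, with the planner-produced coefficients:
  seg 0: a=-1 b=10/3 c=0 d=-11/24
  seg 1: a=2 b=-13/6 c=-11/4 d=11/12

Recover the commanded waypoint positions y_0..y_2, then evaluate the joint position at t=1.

y_0=-1 y_1=2 y_2=-2
S(1) = 15/8

y_0 = S_0(0) = a_0 = -1
y_1 = S_1(0) = a_1 = 2
y_2 = S_1(1) = -2
t_q=1 is in segment 0 (τ=1); S_0(τ)=15/8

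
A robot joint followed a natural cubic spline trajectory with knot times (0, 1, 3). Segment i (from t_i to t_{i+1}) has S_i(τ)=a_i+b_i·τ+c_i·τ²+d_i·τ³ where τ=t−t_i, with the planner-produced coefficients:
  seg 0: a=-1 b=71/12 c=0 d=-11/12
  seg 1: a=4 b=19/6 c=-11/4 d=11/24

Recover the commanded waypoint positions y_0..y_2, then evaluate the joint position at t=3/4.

y_0 = S_0(0) = a_0 = -1
y_1 = S_1(0) = a_1 = 4
y_2 = S_1(2) = 3
t_q=3/4 is in segment 0 (τ=3/4); S_0(τ)=781/256

y_0=-1 y_1=4 y_2=3
S(3/4) = 781/256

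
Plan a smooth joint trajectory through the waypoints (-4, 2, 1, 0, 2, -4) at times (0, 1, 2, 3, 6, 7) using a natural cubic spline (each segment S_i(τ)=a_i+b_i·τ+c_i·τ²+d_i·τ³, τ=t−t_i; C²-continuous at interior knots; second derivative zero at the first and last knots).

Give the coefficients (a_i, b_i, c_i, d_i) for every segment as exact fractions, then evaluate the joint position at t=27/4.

  seg 0: a=-4 b=18626/2379 c=0 d=-4352/2379
  seg 1: a=2 b=5570/2379 c=-4352/793 d=5107/2379
  seg 2: a=1 b=-5221/2379 c=755/793 d=577/2379
  seg 3: a=0 b=80/183 c=1332/793 d=-3814/7137
  seg 4: a=2 b=-9310/2379 c=-2482/793 d=2482/2379
S(27/4) = -57235/25376

Δ: Δ0=6, Δ1=-1, Δ2=-1, Δ3=2/3, Δ4=-6
row 1: diag=4, rhs=-42; c'=1/4, d'=-21/2
row 2: denom=4−1·1/4=15/4; d'=(0−1·-21/2)/(15/4)=14/5
row 3: denom=8−1·4/15=116/15; d'=(10−1·14/5)/(116/15)=27/29
row 4: denom=8−3·45/116=793/116; d'=(-40−3·27/29)/(793/116)=-4964/793
back: M4=-4964/793
back: M3=27/29−45/116·-4964/793=2664/793
back: M2=14/5−4/15·2664/793=1510/793
back: M1=-21/2−1/4·1510/793=-8704/793
M: M0=0, M1=-8704/793, M2=1510/793, M3=2664/793, M4=-4964/793, M5=0
seg 0: a=-4, c=M0/2=0, d=(M1−M0)/(6·1)=-4352/2379, b=Δ0−h0·(2M0+M1)/6=18626/2379
seg 1: a=2, c=M1/2=-4352/793, d=(M2−M1)/(6·1)=5107/2379, b=Δ1−h1·(2M1+M2)/6=5570/2379
seg 2: a=1, c=M2/2=755/793, d=(M3−M2)/(6·1)=577/2379, b=Δ2−h2·(2M2+M3)/6=-5221/2379
seg 3: a=0, c=M3/2=1332/793, d=(M4−M3)/(6·3)=-3814/7137, b=Δ3−h3·(2M3+M4)/6=80/183
seg 4: a=2, c=M4/2=-2482/793, d=(M5−M4)/(6·1)=2482/2379, b=Δ4−h4·(2M4+M5)/6=-9310/2379
t_q=27/4 → seg 4, τ=3/4; S=2+-9310/2379·τ+-2482/793·τ²+2482/2379·τ³=-57235/25376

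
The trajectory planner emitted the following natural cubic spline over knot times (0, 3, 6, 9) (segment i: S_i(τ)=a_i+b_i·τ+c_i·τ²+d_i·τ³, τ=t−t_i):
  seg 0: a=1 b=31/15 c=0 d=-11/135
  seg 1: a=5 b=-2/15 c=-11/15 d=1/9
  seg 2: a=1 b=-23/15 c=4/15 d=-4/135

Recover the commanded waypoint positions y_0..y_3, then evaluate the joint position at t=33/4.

y_0 = S_0(0) = a_0 = 1
y_1 = S_1(0) = a_1 = 5
y_2 = S_2(0) = a_2 = 1
y_3 = S_2(3) = -2
t_q=33/4 is in segment 2 (τ=9/4); S_2(τ)=-23/16

y_0=1 y_1=5 y_2=1 y_3=-2
S(33/4) = -23/16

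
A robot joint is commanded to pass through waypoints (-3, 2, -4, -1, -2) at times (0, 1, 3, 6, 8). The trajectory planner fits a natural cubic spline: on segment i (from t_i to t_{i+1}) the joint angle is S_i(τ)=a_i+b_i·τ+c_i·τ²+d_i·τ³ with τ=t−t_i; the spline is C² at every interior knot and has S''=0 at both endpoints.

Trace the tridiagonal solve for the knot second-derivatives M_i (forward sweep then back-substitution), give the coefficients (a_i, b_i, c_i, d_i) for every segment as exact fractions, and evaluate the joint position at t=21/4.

Δ: Δ0=5, Δ1=-3, Δ2=1, Δ3=-1/2
row 1: diag=6, rhs=-48; c'=1/3, d'=-8
row 2: denom=10−2·1/3=28/3; d'=(24−2·-8)/(28/3)=30/7
row 3: denom=10−3·9/28=253/28; d'=(-9−3·30/7)/(253/28)=-612/253
back: M3=-612/253
back: M2=30/7−9/28·-612/253=1281/253
back: M1=-8−1/3·1281/253=-2451/253
M: M0=0, M1=-2451/253, M2=1281/253, M3=-612/253, M4=0
seg 0: a=-3, c=M0/2=0, d=(M1−M0)/(6·1)=-817/506, b=Δ0−h0·(2M0+M1)/6=3347/506
seg 1: a=2, c=M1/2=-2451/506, d=(M2−M1)/(6·2)=311/253, b=Δ1−h1·(2M1+M2)/6=448/253
seg 2: a=-4, c=M2/2=1281/506, d=(M3−M2)/(6·3)=-631/1518, b=Δ2−h2·(2M2+M3)/6=-722/253
seg 3: a=-1, c=M3/2=-306/253, d=(M4−M3)/(6·2)=51/253, b=Δ3−h3·(2M3+M4)/6=563/506
t_q=21/4 → seg 2, τ=9/4; S=-4+-722/253·τ+1281/506·τ²+-631/1518·τ³=-75761/32384

  seg 0: a=-3 b=3347/506 c=0 d=-817/506
  seg 1: a=2 b=448/253 c=-2451/506 d=311/253
  seg 2: a=-4 b=-722/253 c=1281/506 d=-631/1518
  seg 3: a=-1 b=563/506 c=-306/253 d=51/253
S(21/4) = -75761/32384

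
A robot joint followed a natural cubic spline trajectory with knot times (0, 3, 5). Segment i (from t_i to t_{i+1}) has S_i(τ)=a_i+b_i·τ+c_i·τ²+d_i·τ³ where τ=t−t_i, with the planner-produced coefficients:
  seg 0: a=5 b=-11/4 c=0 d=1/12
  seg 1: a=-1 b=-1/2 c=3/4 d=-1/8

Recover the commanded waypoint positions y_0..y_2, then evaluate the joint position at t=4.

y_0 = S_0(0) = a_0 = 5
y_1 = S_1(0) = a_1 = -1
y_2 = S_1(2) = 0
t_q=4 is in segment 1 (τ=1); S_1(τ)=-7/8

y_0=5 y_1=-1 y_2=0
S(4) = -7/8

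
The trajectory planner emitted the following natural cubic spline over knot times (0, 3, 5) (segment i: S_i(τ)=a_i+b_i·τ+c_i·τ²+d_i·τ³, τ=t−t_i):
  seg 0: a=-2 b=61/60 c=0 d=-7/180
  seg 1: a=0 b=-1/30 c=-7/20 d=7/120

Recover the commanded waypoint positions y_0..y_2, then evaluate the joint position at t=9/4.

y_0=-2 y_1=0 y_2=-1
S(9/4) = -199/1280

y_0 = S_0(0) = a_0 = -2
y_1 = S_1(0) = a_1 = 0
y_2 = S_1(2) = -1
t_q=9/4 is in segment 0 (τ=9/4); S_0(τ)=-199/1280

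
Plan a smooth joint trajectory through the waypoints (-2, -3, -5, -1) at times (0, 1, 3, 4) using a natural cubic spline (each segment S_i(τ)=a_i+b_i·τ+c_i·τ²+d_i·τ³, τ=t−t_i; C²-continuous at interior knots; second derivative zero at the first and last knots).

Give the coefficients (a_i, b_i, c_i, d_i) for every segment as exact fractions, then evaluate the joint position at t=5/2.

Δ: Δ0=-1, Δ1=-1, Δ2=4
row 1: diag=6, rhs=0; c'=1/3, d'=0
row 2: denom=6−2·1/3=16/3; d'=(30−2·0)/(16/3)=45/8
back: M2=45/8
back: M1=0−1/3·45/8=-15/8
M: M0=0, M1=-15/8, M2=45/8, M3=0
seg 0: a=-2, c=M0/2=0, d=(M1−M0)/(6·1)=-5/16, b=Δ0−h0·(2M0+M1)/6=-11/16
seg 1: a=-3, c=M1/2=-15/16, d=(M2−M1)/(6·2)=5/8, b=Δ1−h1·(2M1+M2)/6=-13/8
seg 2: a=-5, c=M2/2=45/16, d=(M3−M2)/(6·1)=-15/16, b=Δ2−h2·(2M2+M3)/6=17/8
t_q=5/2 → seg 1, τ=3/2; S=-3+-13/8·τ+-15/16·τ²+5/8·τ³=-87/16

  seg 0: a=-2 b=-11/16 c=0 d=-5/16
  seg 1: a=-3 b=-13/8 c=-15/16 d=5/8
  seg 2: a=-5 b=17/8 c=45/16 d=-15/16
S(5/2) = -87/16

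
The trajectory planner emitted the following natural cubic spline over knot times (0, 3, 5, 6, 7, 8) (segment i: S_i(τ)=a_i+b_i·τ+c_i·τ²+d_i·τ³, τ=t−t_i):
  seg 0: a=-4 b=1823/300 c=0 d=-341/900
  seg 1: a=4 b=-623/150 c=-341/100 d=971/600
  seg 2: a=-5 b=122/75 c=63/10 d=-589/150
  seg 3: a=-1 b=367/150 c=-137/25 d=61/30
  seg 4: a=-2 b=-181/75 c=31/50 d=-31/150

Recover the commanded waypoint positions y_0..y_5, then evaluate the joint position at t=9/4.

y_0 = S_0(0) = a_0 = -4
y_1 = S_1(0) = a_1 = 4
y_2 = S_2(0) = a_2 = -5
y_3 = S_3(0) = a_3 = -1
y_4 = S_4(0) = a_4 = -2
y_5 = S_4(1) = -4
t_q=9/4 is in segment 0 (τ=9/4); S_0(τ)=34283/6400

y_0=-4 y_1=4 y_2=-5 y_3=-1 y_4=-2 y_5=-4
S(9/4) = 34283/6400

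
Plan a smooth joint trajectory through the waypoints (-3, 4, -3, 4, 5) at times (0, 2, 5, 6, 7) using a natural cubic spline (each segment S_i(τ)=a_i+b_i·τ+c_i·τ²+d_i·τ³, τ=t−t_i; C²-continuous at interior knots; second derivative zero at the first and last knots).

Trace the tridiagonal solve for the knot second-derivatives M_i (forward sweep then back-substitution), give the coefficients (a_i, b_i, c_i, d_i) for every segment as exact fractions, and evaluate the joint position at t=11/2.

  seg 0: a=-3 b=2371/411 c=0 d=-1865/3288
  seg 1: a=4 b=-853/822 c=-1865/548 d=4885/4932
  seg 2: a=-3 b=8689/1644 c=755/137 d=-6241/1644
  seg 3: a=4 b=4043/822 c=-3221/548 d=3221/1644
S(11/2) = 2393/4384

Δ: Δ0=7/2, Δ1=-7/3, Δ2=7, Δ3=1
row 1: diag=10, rhs=-35; c'=3/10, d'=-7/2
row 2: denom=8−3·3/10=71/10; d'=(56−3·-7/2)/(71/10)=665/71
row 3: denom=4−1·10/71=274/71; d'=(-36−1·665/71)/(274/71)=-3221/274
back: M3=-3221/274
back: M2=665/71−10/71·-3221/274=1510/137
back: M1=-7/2−3/10·1510/137=-1865/274
M: M0=0, M1=-1865/274, M2=1510/137, M3=-3221/274, M4=0
seg 0: a=-3, c=M0/2=0, d=(M1−M0)/(6·2)=-1865/3288, b=Δ0−h0·(2M0+M1)/6=2371/411
seg 1: a=4, c=M1/2=-1865/548, d=(M2−M1)/(6·3)=4885/4932, b=Δ1−h1·(2M1+M2)/6=-853/822
seg 2: a=-3, c=M2/2=755/137, d=(M3−M2)/(6·1)=-6241/1644, b=Δ2−h2·(2M2+M3)/6=8689/1644
seg 3: a=4, c=M3/2=-3221/548, d=(M4−M3)/(6·1)=3221/1644, b=Δ3−h3·(2M3+M4)/6=4043/822
t_q=11/2 → seg 2, τ=1/2; S=-3+8689/1644·τ+755/137·τ²+-6241/1644·τ³=2393/4384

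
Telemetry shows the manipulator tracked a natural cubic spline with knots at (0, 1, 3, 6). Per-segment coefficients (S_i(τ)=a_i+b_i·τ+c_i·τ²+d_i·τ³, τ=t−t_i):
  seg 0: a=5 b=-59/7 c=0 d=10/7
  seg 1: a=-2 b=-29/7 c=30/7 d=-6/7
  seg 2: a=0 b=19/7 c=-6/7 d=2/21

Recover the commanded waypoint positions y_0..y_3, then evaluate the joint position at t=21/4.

y_0 = S_0(0) = a_0 = 5
y_1 = S_1(0) = a_1 = -2
y_2 = S_2(0) = a_2 = 0
y_3 = S_2(3) = 3
t_q=21/4 is in segment 2 (τ=9/4); S_2(τ)=639/224

y_0=5 y_1=-2 y_2=0 y_3=3
S(21/4) = 639/224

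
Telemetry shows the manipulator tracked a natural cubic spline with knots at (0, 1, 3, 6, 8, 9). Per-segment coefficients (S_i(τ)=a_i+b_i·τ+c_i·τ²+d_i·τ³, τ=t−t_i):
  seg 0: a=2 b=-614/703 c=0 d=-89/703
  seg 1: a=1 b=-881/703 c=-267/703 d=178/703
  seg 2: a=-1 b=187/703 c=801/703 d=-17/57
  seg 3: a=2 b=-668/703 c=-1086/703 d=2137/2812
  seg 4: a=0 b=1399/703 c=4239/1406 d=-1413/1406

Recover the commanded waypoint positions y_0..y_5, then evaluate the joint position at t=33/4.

y_0 = S_0(0) = a_0 = 2
y_1 = S_1(0) = a_1 = 1
y_2 = S_2(0) = a_2 = -1
y_3 = S_3(0) = a_3 = 2
y_4 = S_4(0) = a_4 = 0
y_5 = S_4(1) = 4
t_q=33/4 is in segment 4 (τ=1/4); S_4(τ)=60311/89984

y_0=2 y_1=1 y_2=-1 y_3=2 y_4=0 y_5=4
S(33/4) = 60311/89984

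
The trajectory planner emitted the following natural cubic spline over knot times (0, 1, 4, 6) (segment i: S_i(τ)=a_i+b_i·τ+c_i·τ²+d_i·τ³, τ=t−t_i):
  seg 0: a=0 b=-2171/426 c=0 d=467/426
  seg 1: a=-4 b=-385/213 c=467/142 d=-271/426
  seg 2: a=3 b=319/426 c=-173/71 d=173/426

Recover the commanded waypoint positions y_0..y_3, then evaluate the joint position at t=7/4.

y_0 = S_0(0) = a_0 = 0
y_1 = S_1(0) = a_1 = -4
y_2 = S_2(0) = a_2 = 3
y_3 = S_2(2) = -2
t_q=7/4 is in segment 1 (τ=3/4); S_1(τ)=-34299/9088

y_0=0 y_1=-4 y_2=3 y_3=-2
S(7/4) = -34299/9088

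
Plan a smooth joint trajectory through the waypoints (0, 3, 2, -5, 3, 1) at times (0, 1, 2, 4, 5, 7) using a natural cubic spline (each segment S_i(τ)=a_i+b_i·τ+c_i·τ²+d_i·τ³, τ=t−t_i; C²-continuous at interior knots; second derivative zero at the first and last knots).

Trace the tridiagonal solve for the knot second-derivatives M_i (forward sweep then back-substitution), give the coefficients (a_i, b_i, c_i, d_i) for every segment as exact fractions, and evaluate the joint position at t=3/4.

Δ: Δ0=3, Δ1=-1, Δ2=-7/2, Δ3=8, Δ4=-1
row 1: diag=4, rhs=-24; c'=1/4, d'=-6
row 2: denom=6−1·1/4=23/4; d'=(-15−1·-6)/(23/4)=-36/23
row 3: denom=6−2·8/23=122/23; d'=(69−2·-36/23)/(122/23)=1659/122
row 4: denom=6−1·23/122=709/122; d'=(-54−1·1659/122)/(709/122)=-8247/709
back: M4=-8247/709
back: M3=1659/122−23/122·-8247/709=11196/709
back: M2=-36/23−8/23·11196/709=-5004/709
back: M1=-6−1/4·-5004/709=-3003/709
M: M0=0, M1=-3003/709, M2=-5004/709, M3=11196/709, M4=-8247/709, M5=0
seg 0: a=0, c=M0/2=0, d=(M1−M0)/(6·1)=-1001/1418, b=Δ0−h0·(2M0+M1)/6=5255/1418
seg 1: a=3, c=M1/2=-3003/1418, d=(M2−M1)/(6·1)=-667/1418, b=Δ1−h1·(2M1+M2)/6=1126/709
seg 2: a=2, c=M2/2=-2502/709, d=(M3−M2)/(6·2)=1350/709, b=Δ2−h2·(2M2+M3)/6=-5755/1418
seg 3: a=-5, c=M3/2=5598/709, d=(M4−M3)/(6·1)=-6481/1418, b=Δ3−h3·(2M3+M4)/6=6629/1418
seg 4: a=3, c=M4/2=-8247/1418, d=(M5−M4)/(6·2)=2749/2836, b=Δ4−h4·(2M4+M5)/6=4789/709
t_q=3/4 → seg 0, τ=3/4; S=0+5255/1418·τ+0·τ²+-1001/1418·τ³=225213/90752

  seg 0: a=0 b=5255/1418 c=0 d=-1001/1418
  seg 1: a=3 b=1126/709 c=-3003/1418 d=-667/1418
  seg 2: a=2 b=-5755/1418 c=-2502/709 d=1350/709
  seg 3: a=-5 b=6629/1418 c=5598/709 d=-6481/1418
  seg 4: a=3 b=4789/709 c=-8247/1418 d=2749/2836
S(3/4) = 225213/90752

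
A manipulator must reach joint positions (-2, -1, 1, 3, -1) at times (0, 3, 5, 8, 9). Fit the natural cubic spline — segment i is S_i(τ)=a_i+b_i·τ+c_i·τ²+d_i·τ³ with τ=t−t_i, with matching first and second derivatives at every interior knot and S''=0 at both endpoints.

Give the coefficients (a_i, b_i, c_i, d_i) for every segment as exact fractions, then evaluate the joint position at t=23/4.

  seg 0: a=-2 b=76/339 c=0 d=37/3051
  seg 1: a=-1 b=187/339 c=37/339 d=13/226
  seg 2: a=1 b=569/339 c=154/339 d=-805/3051
  seg 3: a=3 b=-922/339 c=-217/113 d=217/339
S(23/4) = 17379/7232

Δ: Δ0=1/3, Δ1=1, Δ2=2/3, Δ3=-4
row 1: diag=10, rhs=4; c'=1/5, d'=2/5
row 2: denom=10−2·1/5=48/5; d'=(-2−2·2/5)/(48/5)=-7/24
row 3: denom=8−3·5/16=113/16; d'=(-28−3·-7/24)/(113/16)=-434/113
back: M3=-434/113
back: M2=-7/24−5/16·-434/113=308/339
back: M1=2/5−1/5·308/339=74/339
M: M0=0, M1=74/339, M2=308/339, M3=-434/113, M4=0
seg 0: a=-2, c=M0/2=0, d=(M1−M0)/(6·3)=37/3051, b=Δ0−h0·(2M0+M1)/6=76/339
seg 1: a=-1, c=M1/2=37/339, d=(M2−M1)/(6·2)=13/226, b=Δ1−h1·(2M1+M2)/6=187/339
seg 2: a=1, c=M2/2=154/339, d=(M3−M2)/(6·3)=-805/3051, b=Δ2−h2·(2M2+M3)/6=569/339
seg 3: a=3, c=M3/2=-217/113, d=(M4−M3)/(6·1)=217/339, b=Δ3−h3·(2M3+M4)/6=-922/339
t_q=23/4 → seg 2, τ=3/4; S=1+569/339·τ+154/339·τ²+-805/3051·τ³=17379/7232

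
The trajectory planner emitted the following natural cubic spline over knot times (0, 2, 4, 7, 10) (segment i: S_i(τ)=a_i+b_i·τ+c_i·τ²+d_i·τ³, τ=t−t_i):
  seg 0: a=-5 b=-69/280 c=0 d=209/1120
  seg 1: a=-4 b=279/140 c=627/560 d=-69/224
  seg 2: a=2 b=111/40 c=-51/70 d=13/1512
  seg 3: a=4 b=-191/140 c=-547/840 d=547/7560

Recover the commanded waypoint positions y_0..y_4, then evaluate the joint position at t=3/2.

y_0=-5 y_1=-4 y_2=2 y_3=4 y_4=-4
S(3/2) = -6067/1280

y_0 = S_0(0) = a_0 = -5
y_1 = S_1(0) = a_1 = -4
y_2 = S_2(0) = a_2 = 2
y_3 = S_3(0) = a_3 = 4
y_4 = S_3(3) = -4
t_q=3/2 is in segment 0 (τ=3/2); S_0(τ)=-6067/1280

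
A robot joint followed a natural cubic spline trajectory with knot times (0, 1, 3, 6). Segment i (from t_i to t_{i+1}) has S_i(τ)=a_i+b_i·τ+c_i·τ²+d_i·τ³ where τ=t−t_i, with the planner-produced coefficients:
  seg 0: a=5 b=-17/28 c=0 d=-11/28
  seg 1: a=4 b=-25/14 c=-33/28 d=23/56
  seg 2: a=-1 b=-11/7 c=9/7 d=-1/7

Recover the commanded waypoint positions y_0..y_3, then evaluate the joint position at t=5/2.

y_0 = S_0(0) = a_0 = 5
y_1 = S_1(0) = a_1 = 4
y_2 = S_2(0) = a_2 = -1
y_3 = S_2(3) = 2
t_q=5/2 is in segment 1 (τ=3/2); S_1(τ)=25/448

y_0=5 y_1=4 y_2=-1 y_3=2
S(5/2) = 25/448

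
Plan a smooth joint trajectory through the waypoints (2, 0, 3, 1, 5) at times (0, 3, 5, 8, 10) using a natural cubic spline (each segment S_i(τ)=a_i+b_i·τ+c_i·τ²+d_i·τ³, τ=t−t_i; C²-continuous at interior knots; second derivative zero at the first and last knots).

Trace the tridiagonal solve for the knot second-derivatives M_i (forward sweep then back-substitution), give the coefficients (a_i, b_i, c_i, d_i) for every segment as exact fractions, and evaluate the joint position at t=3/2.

Δ: Δ0=-2/3, Δ1=3/2, Δ2=-2/3, Δ3=2
row 1: diag=10, rhs=13; c'=1/5, d'=13/10
row 2: denom=10−2·1/5=48/5; d'=(-13−2·13/10)/(48/5)=-13/8
row 3: denom=10−3·5/16=145/16; d'=(16−3·-13/8)/(145/16)=334/145
back: M3=334/145
back: M2=-13/8−5/16·334/145=-68/29
back: M1=13/10−1/5·-68/29=513/290
M: M0=0, M1=513/290, M2=-68/29, M3=334/145, M4=0
seg 0: a=2, c=M0/2=0, d=(M1−M0)/(6·3)=57/580, b=Δ0−h0·(2M0+M1)/6=-2699/1740
seg 1: a=0, c=M1/2=513/580, d=(M2−M1)/(6·2)=-1193/3480, b=Δ1−h1·(2M1+M2)/6=959/870
seg 2: a=3, c=M2/2=-34/29, d=(M3−M2)/(6·3)=337/1305, b=Δ2−h2·(2M2+M3)/6=229/435
seg 3: a=1, c=M3/2=167/145, d=(M4−M3)/(6·2)=-167/870, b=Δ3−h3·(2M3+M4)/6=202/435
t_q=3/2 → seg 0, τ=3/2; S=2+-2699/1740·τ+0·τ²+57/580·τ³=23/4640

  seg 0: a=2 b=-2699/1740 c=0 d=57/580
  seg 1: a=0 b=959/870 c=513/580 d=-1193/3480
  seg 2: a=3 b=229/435 c=-34/29 d=337/1305
  seg 3: a=1 b=202/435 c=167/145 d=-167/870
S(3/2) = 23/4640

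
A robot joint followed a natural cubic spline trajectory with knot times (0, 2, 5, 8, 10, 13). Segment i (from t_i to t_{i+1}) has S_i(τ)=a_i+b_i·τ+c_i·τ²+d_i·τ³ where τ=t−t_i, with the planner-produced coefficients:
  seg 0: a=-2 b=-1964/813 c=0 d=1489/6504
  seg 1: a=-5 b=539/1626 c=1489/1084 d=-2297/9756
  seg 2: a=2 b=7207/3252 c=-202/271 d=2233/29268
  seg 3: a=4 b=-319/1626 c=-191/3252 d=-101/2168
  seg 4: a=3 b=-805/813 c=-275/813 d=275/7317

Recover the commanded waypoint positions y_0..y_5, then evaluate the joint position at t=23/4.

y_0=-2 y_1=-5 y_2=2 y_3=4 y_4=3 y_5=-2
S(23/4) = 227209/69376

y_0 = S_0(0) = a_0 = -2
y_1 = S_1(0) = a_1 = -5
y_2 = S_2(0) = a_2 = 2
y_3 = S_3(0) = a_3 = 4
y_4 = S_4(0) = a_4 = 3
y_5 = S_4(3) = -2
t_q=23/4 is in segment 2 (τ=3/4); S_2(τ)=227209/69376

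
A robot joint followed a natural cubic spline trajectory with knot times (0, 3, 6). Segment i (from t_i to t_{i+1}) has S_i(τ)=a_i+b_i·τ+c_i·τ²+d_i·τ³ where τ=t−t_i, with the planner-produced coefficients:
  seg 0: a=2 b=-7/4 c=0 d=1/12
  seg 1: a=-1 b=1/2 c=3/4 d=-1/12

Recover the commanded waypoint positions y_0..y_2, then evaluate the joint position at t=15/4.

y_0=2 y_1=-1 y_2=5
S(15/4) = -61/256

y_0 = S_0(0) = a_0 = 2
y_1 = S_1(0) = a_1 = -1
y_2 = S_1(3) = 5
t_q=15/4 is in segment 1 (τ=3/4); S_1(τ)=-61/256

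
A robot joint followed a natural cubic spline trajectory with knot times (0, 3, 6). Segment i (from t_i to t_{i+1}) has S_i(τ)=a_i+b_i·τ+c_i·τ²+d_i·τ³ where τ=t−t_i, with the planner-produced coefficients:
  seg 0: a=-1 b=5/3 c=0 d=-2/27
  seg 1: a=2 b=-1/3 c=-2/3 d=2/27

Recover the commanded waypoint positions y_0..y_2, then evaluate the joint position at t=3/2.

y_0 = S_0(0) = a_0 = -1
y_1 = S_1(0) = a_1 = 2
y_2 = S_1(3) = -3
t_q=3/2 is in segment 0 (τ=3/2); S_0(τ)=5/4

y_0=-1 y_1=2 y_2=-3
S(3/2) = 5/4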